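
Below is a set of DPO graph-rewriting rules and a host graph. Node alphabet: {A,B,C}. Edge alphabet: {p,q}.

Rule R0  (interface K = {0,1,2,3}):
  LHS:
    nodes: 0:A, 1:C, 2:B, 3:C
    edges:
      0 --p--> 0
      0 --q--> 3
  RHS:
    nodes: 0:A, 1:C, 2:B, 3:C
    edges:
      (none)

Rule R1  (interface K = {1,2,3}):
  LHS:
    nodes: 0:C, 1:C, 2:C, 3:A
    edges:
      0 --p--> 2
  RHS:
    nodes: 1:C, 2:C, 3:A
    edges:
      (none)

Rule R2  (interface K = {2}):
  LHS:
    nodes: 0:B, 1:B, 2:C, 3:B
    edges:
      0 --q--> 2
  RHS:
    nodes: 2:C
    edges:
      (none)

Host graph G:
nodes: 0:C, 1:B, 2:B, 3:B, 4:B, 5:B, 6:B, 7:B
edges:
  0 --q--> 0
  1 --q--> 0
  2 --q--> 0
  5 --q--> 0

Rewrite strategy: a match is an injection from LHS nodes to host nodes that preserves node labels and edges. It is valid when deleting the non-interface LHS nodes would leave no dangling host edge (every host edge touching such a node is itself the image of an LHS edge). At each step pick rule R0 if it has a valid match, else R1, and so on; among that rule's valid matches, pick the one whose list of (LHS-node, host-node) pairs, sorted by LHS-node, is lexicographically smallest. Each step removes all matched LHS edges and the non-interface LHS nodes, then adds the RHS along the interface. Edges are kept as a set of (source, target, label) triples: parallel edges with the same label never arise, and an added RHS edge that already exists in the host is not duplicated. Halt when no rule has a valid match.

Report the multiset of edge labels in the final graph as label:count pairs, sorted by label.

start.  V:8 E:4  edges: 0-q->0 1-q->0 2-q->0 5-q->0
1. fire R2 via {0↦1, 1↦3, 2↦0, 3↦4}  →  V:5 E:3  edges: 0-q->0 2-q->0 5-q->0
2. fire R2 via {0↦2, 1↦6, 2↦0, 3↦7}  →  V:2 E:2  edges: 0-q->0 5-q->0
normal form: no rule applies after step 2
NF edges: [(0, 0, 'q'), (5, 0, 'q')]

Answer: q:2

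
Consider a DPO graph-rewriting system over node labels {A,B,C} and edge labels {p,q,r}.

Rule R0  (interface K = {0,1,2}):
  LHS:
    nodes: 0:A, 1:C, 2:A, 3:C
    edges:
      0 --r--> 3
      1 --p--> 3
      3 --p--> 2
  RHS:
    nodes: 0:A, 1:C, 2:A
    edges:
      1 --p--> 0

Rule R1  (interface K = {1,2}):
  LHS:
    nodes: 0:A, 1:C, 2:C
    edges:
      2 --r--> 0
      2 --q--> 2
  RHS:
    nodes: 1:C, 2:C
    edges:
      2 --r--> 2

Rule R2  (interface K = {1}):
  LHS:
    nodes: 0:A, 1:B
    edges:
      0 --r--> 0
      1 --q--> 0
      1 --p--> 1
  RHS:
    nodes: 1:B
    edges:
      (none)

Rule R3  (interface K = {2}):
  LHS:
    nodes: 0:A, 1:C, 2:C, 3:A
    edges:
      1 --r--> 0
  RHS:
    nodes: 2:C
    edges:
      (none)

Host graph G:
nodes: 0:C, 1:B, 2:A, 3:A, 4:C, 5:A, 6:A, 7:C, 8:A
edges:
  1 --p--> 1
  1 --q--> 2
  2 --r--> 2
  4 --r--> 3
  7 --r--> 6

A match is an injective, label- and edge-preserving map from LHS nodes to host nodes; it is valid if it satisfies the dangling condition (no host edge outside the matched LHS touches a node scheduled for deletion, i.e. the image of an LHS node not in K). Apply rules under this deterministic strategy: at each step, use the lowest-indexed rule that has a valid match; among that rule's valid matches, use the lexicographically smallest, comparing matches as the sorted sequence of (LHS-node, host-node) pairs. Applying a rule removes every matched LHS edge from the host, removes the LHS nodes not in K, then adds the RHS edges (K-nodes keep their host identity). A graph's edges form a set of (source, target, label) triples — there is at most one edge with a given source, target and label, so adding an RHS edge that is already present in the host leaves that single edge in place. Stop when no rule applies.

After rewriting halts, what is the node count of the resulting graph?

Answer: 2

Rewrite trace:
[0] host  ⇒  9 nodes, 5 edges  {1-p->1 1-q->2 2-r->2 4-r->3 7-r->6}
[1] R2 @ {0↦2, 1↦1}  ⇒  8 nodes, 2 edges  {4-r->3 7-r->6}
[2] R3 @ {0↦3, 1↦4, 2↦0, 3↦5}  ⇒  5 nodes, 1 edges  {7-r->6}
[3] R3 @ {0↦6, 1↦7, 2↦0, 3↦8}  ⇒  2 nodes, 0 edges  {∅}
normal form: no rule applies after step 3
NF nodes: {0:C, 1:B}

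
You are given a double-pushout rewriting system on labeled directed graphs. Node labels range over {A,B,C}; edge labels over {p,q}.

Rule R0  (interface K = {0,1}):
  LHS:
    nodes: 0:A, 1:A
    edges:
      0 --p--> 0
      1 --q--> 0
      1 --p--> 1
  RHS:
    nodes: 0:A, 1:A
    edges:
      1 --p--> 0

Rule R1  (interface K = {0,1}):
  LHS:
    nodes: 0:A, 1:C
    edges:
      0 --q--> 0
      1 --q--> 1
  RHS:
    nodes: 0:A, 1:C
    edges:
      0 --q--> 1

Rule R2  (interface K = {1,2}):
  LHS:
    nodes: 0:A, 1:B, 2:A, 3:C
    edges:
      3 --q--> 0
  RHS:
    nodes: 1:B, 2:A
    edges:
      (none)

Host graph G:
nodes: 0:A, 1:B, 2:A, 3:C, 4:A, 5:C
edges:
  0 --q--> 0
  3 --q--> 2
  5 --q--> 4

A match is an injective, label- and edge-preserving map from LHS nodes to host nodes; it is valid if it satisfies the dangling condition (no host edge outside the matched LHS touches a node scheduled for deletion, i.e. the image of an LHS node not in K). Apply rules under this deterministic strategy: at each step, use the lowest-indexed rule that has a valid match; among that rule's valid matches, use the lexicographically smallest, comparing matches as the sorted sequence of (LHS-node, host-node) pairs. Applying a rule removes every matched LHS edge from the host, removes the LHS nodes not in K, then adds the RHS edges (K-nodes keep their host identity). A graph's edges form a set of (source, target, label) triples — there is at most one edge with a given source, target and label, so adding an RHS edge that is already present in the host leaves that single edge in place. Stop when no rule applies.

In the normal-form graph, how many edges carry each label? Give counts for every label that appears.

[0] host  ⇒  6 nodes, 3 edges  {0-q->0 3-q->2 5-q->4}
[1] R2 @ {0↦2, 1↦1, 2↦0, 3↦3}  ⇒  4 nodes, 2 edges  {0-q->0 5-q->4}
[2] R2 @ {0↦4, 1↦1, 2↦0, 3↦5}  ⇒  2 nodes, 1 edges  {0-q->0}
normal form: no rule applies after step 2
NF edges: [(0, 0, 'q')]

Answer: q:1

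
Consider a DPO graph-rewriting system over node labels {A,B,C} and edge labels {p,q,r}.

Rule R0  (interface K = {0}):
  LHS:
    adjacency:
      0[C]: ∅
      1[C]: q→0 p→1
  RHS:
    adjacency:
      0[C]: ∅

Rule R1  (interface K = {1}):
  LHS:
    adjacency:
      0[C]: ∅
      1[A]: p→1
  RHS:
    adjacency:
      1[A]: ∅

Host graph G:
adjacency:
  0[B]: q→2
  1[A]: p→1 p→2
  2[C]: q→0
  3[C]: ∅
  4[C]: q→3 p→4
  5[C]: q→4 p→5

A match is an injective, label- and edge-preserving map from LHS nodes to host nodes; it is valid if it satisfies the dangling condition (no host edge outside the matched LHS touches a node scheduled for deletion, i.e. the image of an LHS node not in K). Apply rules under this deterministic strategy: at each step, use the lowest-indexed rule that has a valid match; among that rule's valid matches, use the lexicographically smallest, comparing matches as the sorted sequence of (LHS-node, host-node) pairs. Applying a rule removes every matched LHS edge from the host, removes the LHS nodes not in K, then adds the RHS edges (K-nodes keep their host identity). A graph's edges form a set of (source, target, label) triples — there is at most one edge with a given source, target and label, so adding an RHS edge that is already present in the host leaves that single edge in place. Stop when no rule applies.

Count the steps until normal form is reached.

[0] host  ⇒  6 nodes, 8 edges  {0-q->2 1-p->1 1-p->2 2-q->0 4-q->3 4-p->4 5-q->4 5-p->5}
[1] R0 @ {0↦4, 1↦5}  ⇒  5 nodes, 6 edges  {0-q->2 1-p->1 1-p->2 2-q->0 4-q->3 4-p->4}
[2] R0 @ {0↦3, 1↦4}  ⇒  4 nodes, 4 edges  {0-q->2 1-p->1 1-p->2 2-q->0}
[3] R1 @ {0↦3, 1↦1}  ⇒  3 nodes, 3 edges  {0-q->2 1-p->2 2-q->0}
final graph: no rule applies after step 3

Answer: 3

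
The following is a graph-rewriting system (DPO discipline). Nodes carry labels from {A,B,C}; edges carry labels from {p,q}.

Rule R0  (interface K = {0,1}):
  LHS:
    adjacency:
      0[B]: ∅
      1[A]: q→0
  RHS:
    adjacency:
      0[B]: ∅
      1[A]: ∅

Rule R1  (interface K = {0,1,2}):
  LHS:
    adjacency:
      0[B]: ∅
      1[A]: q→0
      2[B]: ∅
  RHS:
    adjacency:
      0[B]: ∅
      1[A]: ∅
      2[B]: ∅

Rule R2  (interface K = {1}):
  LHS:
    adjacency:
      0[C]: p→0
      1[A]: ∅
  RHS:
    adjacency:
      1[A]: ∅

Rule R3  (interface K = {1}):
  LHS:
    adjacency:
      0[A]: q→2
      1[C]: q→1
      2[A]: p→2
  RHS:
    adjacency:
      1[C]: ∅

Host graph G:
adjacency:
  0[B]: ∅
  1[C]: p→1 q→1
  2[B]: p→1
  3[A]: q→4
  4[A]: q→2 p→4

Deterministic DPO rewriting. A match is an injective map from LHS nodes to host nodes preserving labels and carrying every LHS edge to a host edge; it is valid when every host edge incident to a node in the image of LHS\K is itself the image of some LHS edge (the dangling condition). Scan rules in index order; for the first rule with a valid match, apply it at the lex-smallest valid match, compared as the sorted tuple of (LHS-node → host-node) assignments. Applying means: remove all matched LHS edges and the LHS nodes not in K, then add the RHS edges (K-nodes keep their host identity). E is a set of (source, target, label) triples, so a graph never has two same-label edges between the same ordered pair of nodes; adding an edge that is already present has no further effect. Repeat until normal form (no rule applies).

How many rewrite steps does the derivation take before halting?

start.  V:5 E:6  edges: 1-p->1 1-q->1 2-p->1 3-q->4 4-q->2 4-p->4
1. fire R0 via {0↦2, 1↦4}  →  V:5 E:5  edges: 1-p->1 1-q->1 2-p->1 3-q->4 4-p->4
2. fire R3 via {0↦3, 1↦1, 2↦4}  →  V:3 E:2  edges: 1-p->1 2-p->1
final graph: no rule applies after step 2

Answer: 2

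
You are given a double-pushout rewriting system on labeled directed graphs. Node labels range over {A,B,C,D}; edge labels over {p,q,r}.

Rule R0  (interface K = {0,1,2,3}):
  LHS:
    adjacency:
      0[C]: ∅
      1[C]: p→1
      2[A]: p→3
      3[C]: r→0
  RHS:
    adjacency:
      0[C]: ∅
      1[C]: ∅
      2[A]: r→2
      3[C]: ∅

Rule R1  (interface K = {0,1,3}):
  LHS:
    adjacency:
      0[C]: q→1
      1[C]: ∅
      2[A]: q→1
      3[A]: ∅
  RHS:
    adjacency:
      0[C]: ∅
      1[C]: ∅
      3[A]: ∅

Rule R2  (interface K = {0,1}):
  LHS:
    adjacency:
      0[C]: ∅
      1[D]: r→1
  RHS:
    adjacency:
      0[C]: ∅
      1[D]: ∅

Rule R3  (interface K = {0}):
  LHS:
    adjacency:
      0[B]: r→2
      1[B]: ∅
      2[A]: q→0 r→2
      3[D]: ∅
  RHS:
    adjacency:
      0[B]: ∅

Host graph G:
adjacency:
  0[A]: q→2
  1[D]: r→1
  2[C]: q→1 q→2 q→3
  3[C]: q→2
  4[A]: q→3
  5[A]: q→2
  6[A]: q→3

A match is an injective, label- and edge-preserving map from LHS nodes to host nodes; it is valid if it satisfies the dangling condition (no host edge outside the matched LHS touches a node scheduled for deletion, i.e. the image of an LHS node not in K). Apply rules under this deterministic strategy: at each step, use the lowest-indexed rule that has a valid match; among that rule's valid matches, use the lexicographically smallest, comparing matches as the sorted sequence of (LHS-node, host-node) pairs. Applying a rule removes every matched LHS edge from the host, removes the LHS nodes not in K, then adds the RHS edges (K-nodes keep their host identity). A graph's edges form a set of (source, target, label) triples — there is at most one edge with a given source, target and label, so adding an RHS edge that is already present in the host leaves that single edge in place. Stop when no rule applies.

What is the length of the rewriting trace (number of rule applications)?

start.  V:7 E:9  edges: 0-q->2 1-r->1 2-q->1 2-q->2 2-q->3 3-q->2 4-q->3 5-q->2 6-q->3
1. fire R1 via {0↦2, 1↦3, 2↦4, 3↦0}  →  V:6 E:7  edges: 0-q->2 1-r->1 2-q->1 2-q->2 3-q->2 5-q->2 6-q->3
2. fire R1 via {0↦3, 1↦2, 2↦0, 3↦5}  →  V:5 E:5  edges: 1-r->1 2-q->1 2-q->2 5-q->2 6-q->3
3. fire R2 via {0↦2, 1↦1}  →  V:5 E:4  edges: 2-q->1 2-q->2 5-q->2 6-q->3
halt: no rule applies after step 3

Answer: 3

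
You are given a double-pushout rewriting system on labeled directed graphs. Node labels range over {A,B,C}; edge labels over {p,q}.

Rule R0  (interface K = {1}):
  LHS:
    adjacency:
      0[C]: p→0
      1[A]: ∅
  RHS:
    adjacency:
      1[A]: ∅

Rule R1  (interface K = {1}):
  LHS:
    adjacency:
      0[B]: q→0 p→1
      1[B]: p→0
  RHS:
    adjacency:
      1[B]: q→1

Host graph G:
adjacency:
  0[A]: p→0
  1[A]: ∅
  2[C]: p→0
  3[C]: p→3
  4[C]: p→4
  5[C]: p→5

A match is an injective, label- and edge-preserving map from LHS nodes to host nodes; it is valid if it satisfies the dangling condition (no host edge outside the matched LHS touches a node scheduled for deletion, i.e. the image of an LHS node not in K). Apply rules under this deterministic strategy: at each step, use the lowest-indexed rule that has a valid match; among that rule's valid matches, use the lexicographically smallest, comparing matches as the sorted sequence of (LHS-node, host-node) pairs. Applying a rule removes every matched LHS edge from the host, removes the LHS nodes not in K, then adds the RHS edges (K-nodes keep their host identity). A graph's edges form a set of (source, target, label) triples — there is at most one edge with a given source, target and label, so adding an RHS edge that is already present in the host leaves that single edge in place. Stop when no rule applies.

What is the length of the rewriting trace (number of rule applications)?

initial: |V|=6 |E|=5  E = 0-p->0 2-p->0 3-p->3 4-p->4 5-p->5
step 1: apply R0 at {0↦3, 1↦0}  → |V|=5 |E|=4  E = 0-p->0 2-p->0 4-p->4 5-p->5
step 2: apply R0 at {0↦4, 1↦0}  → |V|=4 |E|=3  E = 0-p->0 2-p->0 5-p->5
step 3: apply R0 at {0↦5, 1↦0}  → |V|=3 |E|=2  E = 0-p->0 2-p->0
halt: no rule applies after step 3

Answer: 3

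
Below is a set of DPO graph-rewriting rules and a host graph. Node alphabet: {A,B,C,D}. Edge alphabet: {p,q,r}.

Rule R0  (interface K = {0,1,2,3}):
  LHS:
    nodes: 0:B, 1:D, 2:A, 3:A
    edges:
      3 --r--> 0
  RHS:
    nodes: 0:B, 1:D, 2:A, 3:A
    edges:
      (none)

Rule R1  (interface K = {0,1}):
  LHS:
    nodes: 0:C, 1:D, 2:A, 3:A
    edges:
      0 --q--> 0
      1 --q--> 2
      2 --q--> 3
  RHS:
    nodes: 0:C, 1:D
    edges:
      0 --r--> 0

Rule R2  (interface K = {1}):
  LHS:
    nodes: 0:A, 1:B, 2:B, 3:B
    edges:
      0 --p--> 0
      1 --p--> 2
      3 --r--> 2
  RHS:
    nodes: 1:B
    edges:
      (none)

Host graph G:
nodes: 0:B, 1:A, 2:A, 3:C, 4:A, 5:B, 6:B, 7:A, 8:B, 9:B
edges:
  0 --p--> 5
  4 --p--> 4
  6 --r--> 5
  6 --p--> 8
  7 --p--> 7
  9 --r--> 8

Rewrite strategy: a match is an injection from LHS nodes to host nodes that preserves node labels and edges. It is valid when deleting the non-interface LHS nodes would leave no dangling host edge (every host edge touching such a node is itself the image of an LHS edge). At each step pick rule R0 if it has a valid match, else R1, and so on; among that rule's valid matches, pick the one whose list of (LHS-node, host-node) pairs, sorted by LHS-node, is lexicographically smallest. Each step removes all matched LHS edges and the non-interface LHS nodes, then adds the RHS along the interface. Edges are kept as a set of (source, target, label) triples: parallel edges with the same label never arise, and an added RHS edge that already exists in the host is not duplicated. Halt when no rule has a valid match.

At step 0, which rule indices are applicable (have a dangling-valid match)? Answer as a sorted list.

R0: no valid match — LHS pattern not found
R1: no valid match — LHS pattern not found
R2: 2 valid matches — {0↦4, 1↦6, 2↦8, 3↦9}, {0↦7, 1↦6, 2↦8, 3↦9}

Answer: [R2]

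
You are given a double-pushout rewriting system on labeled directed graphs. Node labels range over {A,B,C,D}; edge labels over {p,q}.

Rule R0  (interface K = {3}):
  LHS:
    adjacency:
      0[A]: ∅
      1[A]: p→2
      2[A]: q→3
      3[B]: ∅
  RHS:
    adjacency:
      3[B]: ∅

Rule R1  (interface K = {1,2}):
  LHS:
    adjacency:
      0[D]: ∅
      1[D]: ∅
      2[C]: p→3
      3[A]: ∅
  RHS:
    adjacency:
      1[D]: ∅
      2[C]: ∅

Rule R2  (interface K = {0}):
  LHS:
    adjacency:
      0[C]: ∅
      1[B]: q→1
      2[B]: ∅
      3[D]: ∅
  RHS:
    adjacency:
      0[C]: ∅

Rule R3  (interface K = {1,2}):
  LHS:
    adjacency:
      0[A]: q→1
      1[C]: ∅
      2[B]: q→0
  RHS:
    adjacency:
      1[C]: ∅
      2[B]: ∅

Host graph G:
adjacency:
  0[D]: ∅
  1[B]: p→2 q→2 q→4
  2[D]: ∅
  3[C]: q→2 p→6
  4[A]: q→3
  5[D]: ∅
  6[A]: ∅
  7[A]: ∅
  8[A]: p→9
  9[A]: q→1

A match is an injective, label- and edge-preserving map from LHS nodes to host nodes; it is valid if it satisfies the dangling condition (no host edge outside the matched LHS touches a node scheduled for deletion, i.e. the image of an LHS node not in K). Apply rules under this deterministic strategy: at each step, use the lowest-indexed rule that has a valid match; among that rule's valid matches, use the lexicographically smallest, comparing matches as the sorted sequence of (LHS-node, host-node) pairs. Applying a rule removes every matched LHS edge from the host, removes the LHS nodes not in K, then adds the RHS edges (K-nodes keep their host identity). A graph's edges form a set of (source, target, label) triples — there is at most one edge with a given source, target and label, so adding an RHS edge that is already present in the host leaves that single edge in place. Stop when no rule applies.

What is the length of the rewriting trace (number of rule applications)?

[0] host  ⇒  10 nodes, 8 edges  {1-p->2 1-q->2 1-q->4 3-q->2 3-p->6 4-q->3 8-p->9 9-q->1}
[1] R0 @ {0↦7, 1↦8, 2↦9, 3↦1}  ⇒  7 nodes, 6 edges  {1-p->2 1-q->2 1-q->4 3-q->2 3-p->6 4-q->3}
[2] R1 @ {0↦0, 1↦2, 2↦3, 3↦6}  ⇒  5 nodes, 5 edges  {1-p->2 1-q->2 1-q->4 3-q->2 4-q->3}
[3] R3 @ {0↦4, 1↦3, 2↦1}  ⇒  4 nodes, 3 edges  {1-p->2 1-q->2 3-q->2}
halt: no rule applies after step 3

Answer: 3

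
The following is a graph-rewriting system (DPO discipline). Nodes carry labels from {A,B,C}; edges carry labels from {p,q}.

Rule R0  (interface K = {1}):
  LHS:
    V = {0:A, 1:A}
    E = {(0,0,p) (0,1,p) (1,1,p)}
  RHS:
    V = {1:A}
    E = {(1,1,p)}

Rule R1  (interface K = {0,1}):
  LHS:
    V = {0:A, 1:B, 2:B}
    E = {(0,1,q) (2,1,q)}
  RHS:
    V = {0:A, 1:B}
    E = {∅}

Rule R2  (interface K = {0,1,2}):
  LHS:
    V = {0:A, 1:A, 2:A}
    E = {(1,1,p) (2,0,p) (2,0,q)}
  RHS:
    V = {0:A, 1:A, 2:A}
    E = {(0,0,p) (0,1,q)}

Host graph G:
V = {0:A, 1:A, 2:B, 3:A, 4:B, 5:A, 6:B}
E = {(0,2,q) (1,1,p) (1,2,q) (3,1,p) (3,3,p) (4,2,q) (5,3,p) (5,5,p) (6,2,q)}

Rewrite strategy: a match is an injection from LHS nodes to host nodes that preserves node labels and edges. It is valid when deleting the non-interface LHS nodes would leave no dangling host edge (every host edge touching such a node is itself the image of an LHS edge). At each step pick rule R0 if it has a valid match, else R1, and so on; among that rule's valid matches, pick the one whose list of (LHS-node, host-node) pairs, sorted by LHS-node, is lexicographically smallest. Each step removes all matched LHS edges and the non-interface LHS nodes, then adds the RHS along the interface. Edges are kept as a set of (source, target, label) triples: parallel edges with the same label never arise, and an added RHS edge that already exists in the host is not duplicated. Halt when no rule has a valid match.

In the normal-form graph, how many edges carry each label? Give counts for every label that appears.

Answer: p:1

Steps:
[0] host  ⇒  7 nodes, 9 edges  {0-q->2 1-p->1 1-q->2 3-p->1 3-p->3 4-q->2 5-p->3 5-p->5 6-q->2}
[1] R0 @ {0↦5, 1↦3}  ⇒  6 nodes, 7 edges  {0-q->2 1-p->1 1-q->2 3-p->1 3-p->3 4-q->2 6-q->2}
[2] R0 @ {0↦3, 1↦1}  ⇒  5 nodes, 5 edges  {0-q->2 1-p->1 1-q->2 4-q->2 6-q->2}
[3] R1 @ {0↦0, 1↦2, 2↦4}  ⇒  4 nodes, 3 edges  {1-p->1 1-q->2 6-q->2}
[4] R1 @ {0↦1, 1↦2, 2↦6}  ⇒  3 nodes, 1 edges  {1-p->1}
halt: no rule applies after step 4
NF edges: [(1, 1, 'p')]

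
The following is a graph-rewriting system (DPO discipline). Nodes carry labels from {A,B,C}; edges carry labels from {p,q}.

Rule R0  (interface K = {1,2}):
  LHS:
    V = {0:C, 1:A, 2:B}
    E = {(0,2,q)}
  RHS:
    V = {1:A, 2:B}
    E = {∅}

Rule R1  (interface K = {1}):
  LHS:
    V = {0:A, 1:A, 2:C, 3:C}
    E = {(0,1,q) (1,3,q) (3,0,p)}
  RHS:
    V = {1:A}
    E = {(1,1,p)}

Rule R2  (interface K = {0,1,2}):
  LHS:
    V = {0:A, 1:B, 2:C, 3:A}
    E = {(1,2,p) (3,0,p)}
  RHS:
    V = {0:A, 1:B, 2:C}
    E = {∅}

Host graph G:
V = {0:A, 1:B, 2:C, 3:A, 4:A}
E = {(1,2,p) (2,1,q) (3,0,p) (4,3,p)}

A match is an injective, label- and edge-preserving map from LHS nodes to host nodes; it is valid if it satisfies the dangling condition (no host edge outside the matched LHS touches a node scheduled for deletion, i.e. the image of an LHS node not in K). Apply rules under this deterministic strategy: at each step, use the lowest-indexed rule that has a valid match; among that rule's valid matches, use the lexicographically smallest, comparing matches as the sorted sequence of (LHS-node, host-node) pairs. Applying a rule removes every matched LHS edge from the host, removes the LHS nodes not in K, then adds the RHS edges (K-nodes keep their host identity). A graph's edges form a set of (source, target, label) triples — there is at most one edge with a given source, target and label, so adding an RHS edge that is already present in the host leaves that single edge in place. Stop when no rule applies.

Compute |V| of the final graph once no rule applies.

initial: |V|=5 |E|=4  E = 1-p->2 2-q->1 3-p->0 4-p->3
step 1: apply R2 at {0↦3, 1↦1, 2↦2, 3↦4}  → |V|=4 |E|=2  E = 2-q->1 3-p->0
step 2: apply R0 at {0↦2, 1↦0, 2↦1}  → |V|=3 |E|=1  E = 3-p->0
normal form: no rule applies after step 2
NF nodes: {0:A, 1:B, 3:A}

Answer: 3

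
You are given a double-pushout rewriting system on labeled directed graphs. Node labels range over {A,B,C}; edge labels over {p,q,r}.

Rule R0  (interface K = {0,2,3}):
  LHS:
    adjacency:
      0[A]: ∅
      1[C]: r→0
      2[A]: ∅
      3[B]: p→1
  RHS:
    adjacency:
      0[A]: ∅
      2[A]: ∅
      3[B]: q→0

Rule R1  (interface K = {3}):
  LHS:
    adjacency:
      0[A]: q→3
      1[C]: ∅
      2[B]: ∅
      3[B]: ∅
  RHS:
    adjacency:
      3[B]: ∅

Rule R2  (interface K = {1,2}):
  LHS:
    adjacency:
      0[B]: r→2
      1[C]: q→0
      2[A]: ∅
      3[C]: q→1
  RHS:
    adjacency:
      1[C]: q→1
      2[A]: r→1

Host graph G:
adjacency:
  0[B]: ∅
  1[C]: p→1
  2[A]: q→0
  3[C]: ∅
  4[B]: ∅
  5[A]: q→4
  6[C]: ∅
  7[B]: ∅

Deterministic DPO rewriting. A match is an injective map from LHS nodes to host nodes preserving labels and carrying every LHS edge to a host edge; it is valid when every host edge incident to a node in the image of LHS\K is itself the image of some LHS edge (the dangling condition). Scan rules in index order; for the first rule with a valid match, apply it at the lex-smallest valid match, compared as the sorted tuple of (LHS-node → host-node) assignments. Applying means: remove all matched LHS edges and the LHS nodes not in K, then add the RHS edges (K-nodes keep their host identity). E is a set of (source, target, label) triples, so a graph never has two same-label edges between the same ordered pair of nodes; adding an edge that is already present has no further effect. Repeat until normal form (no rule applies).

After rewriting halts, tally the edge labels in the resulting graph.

initial: |V|=8 |E|=3  E = 1-p->1 2-q->0 5-q->4
step 1: apply R1 at {0↦2, 1↦3, 2↦7, 3↦0}  → |V|=5 |E|=2  E = 1-p->1 5-q->4
step 2: apply R1 at {0↦5, 1↦6, 2↦0, 3↦4}  → |V|=2 |E|=1  E = 1-p->1
halt: no rule applies after step 2
NF edges: [(1, 1, 'p')]

Answer: p:1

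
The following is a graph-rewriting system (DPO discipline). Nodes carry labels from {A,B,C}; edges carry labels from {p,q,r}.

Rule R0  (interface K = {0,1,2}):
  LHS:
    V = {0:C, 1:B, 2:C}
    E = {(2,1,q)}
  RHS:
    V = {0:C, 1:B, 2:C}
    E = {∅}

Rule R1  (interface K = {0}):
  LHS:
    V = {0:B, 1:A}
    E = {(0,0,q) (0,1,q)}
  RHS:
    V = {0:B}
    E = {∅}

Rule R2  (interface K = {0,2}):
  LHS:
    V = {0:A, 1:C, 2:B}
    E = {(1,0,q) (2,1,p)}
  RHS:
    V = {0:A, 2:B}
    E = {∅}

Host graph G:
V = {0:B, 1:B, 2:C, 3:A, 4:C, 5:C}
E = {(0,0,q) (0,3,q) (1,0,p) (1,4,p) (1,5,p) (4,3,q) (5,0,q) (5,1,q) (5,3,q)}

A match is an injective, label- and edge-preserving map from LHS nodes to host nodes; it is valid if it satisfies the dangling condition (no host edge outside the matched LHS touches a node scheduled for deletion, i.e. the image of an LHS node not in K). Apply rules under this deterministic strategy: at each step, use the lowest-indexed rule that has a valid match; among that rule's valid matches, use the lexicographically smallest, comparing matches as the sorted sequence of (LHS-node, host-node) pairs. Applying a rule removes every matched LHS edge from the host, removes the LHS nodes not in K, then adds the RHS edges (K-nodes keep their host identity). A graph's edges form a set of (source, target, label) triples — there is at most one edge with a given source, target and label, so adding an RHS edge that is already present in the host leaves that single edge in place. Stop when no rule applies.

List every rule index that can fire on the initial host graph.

R0: 4 valid matches — {0↦2, 1↦0, 2↦5}, {0↦2, 1↦1, 2↦5}, {0↦4, 1↦0, 2↦5} (+1 more)
R1: no valid match — 1 raw match, all fail dangling condition
R2: 1 valid match — {0↦3, 1↦4, 2↦1}

Answer: [R0,R2]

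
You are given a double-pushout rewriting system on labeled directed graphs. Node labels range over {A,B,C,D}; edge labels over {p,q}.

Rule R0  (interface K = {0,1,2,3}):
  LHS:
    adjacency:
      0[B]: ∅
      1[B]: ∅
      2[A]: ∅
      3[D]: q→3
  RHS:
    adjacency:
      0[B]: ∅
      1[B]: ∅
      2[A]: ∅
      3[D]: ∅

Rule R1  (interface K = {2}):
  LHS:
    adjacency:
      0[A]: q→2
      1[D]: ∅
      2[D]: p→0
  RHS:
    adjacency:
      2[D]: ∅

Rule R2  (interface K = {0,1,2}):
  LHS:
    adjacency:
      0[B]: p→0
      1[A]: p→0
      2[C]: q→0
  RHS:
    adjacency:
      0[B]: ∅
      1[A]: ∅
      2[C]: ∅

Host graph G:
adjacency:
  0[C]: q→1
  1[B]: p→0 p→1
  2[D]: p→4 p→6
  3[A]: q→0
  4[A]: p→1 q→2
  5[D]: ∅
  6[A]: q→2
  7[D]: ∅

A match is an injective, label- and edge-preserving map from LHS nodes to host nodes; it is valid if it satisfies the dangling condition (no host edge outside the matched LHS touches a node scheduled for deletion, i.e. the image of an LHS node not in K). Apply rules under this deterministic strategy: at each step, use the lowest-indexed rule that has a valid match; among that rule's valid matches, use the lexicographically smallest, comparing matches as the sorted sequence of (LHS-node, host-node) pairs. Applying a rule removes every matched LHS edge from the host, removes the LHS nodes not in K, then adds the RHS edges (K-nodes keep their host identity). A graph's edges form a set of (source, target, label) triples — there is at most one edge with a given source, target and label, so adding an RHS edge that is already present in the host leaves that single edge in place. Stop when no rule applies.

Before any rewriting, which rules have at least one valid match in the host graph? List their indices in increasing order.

Answer: [R1,R2]

Derivation:
R0: no valid match — LHS pattern not found
R1: 2 valid matches — {0↦6, 1↦5, 2↦2}, {0↦6, 1↦7, 2↦2}
R2: 1 valid match — {0↦1, 1↦4, 2↦0}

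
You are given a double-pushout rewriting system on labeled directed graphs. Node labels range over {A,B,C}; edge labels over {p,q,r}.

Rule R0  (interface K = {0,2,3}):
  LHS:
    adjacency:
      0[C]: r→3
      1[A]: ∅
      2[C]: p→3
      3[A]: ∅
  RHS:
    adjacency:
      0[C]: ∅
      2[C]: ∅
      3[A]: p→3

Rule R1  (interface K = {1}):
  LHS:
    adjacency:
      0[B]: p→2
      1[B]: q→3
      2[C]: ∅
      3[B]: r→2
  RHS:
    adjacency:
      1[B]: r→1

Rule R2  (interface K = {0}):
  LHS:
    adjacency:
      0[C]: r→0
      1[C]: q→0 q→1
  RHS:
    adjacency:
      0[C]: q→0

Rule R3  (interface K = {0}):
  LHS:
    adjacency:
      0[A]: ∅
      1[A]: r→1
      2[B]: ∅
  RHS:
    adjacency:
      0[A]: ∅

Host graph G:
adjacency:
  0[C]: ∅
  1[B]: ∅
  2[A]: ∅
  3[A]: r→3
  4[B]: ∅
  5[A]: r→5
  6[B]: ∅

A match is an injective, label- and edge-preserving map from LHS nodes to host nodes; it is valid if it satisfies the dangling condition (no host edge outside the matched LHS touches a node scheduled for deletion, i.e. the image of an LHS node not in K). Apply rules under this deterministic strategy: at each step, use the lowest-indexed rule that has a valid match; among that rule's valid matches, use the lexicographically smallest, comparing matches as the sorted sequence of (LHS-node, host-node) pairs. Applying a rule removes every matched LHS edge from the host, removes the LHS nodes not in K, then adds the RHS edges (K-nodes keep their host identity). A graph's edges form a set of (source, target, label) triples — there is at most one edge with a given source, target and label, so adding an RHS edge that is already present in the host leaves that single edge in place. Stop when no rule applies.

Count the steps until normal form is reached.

start.  V:7 E:2  edges: 3-r->3 5-r->5
1. fire R3 via {0↦2, 1↦3, 2↦1}  →  V:5 E:1  edges: 5-r->5
2. fire R3 via {0↦2, 1↦5, 2↦4}  →  V:3 E:0  edges: ∅
halt: no rule applies after step 2

Answer: 2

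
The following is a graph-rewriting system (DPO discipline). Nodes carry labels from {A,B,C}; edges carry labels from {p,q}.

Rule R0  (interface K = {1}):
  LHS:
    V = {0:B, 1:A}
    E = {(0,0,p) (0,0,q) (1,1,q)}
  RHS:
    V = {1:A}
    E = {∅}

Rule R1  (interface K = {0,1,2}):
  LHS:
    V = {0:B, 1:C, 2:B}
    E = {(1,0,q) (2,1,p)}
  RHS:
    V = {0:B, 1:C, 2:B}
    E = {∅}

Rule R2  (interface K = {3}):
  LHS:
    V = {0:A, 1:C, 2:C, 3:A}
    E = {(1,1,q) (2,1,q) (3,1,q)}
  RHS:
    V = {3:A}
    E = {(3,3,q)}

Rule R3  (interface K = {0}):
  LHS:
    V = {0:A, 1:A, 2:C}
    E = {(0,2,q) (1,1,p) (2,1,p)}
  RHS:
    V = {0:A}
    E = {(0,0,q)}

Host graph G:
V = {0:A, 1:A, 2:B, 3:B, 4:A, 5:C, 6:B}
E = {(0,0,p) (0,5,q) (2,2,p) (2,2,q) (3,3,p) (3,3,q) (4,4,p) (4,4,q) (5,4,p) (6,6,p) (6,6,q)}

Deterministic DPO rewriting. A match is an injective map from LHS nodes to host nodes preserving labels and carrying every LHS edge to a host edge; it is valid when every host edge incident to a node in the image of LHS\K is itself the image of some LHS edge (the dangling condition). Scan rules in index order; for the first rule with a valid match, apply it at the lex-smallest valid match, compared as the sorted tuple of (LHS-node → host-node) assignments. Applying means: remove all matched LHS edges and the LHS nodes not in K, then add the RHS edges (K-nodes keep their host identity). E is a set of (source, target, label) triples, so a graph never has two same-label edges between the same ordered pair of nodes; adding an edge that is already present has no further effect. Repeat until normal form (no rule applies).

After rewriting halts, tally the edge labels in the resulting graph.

[0] host  ⇒  7 nodes, 11 edges  {0-p->0 0-q->5 2-p->2 2-q->2 3-p->3 3-q->3 4-p->4 4-q->4 5-p->4 6-p->6 6-q->6}
[1] R0 @ {0↦2, 1↦4}  ⇒  6 nodes, 8 edges  {0-p->0 0-q->5 3-p->3 3-q->3 4-p->4 5-p->4 6-p->6 6-q->6}
[2] R3 @ {0↦0, 1↦4, 2↦5}  ⇒  4 nodes, 6 edges  {0-p->0 0-q->0 3-p->3 3-q->3 6-p->6 6-q->6}
[3] R0 @ {0↦3, 1↦0}  ⇒  3 nodes, 3 edges  {0-p->0 6-p->6 6-q->6}
normal form: no rule applies after step 3
NF edges: [(0, 0, 'p'), (6, 6, 'p'), (6, 6, 'q')]

Answer: p:2 q:1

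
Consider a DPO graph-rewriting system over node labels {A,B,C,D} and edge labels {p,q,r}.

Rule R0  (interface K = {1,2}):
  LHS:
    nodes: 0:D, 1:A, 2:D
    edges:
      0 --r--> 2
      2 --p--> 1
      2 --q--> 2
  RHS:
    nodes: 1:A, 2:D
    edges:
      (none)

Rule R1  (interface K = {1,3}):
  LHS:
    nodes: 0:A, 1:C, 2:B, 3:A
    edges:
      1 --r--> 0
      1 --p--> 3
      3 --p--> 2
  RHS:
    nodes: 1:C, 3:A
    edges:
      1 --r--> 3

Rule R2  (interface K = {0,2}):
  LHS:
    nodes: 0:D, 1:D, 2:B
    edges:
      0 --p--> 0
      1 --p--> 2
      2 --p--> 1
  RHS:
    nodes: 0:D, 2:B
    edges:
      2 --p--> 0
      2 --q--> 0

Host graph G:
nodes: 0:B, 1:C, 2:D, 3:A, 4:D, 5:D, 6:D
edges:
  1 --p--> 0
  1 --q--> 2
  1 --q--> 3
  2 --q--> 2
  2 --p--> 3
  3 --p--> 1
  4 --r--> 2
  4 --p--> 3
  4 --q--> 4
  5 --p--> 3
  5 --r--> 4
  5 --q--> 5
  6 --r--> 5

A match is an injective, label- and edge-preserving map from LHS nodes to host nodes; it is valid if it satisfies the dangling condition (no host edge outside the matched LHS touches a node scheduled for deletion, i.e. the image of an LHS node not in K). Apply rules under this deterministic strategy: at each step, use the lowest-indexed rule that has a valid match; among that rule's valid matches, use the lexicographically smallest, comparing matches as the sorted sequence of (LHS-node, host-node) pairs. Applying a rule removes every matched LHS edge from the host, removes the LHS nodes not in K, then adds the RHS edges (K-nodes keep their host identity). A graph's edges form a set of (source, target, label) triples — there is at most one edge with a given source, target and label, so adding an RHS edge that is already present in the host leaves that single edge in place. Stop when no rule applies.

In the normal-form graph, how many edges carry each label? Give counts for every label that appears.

Answer: p:2 q:2

Steps:
[0] host  ⇒  7 nodes, 13 edges  {1-p->0 1-q->2 1-q->3 2-q->2 2-p->3 3-p->1 4-r->2 4-p->3 4-q->4 5-p->3 5-r->4 5-q->5 6-r->5}
[1] R0 @ {0↦6, 1↦3, 2↦5}  ⇒  6 nodes, 10 edges  {1-p->0 1-q->2 1-q->3 2-q->2 2-p->3 3-p->1 4-r->2 4-p->3 4-q->4 5-r->4}
[2] R0 @ {0↦5, 1↦3, 2↦4}  ⇒  5 nodes, 7 edges  {1-p->0 1-q->2 1-q->3 2-q->2 2-p->3 3-p->1 4-r->2}
[3] R0 @ {0↦4, 1↦3, 2↦2}  ⇒  4 nodes, 4 edges  {1-p->0 1-q->2 1-q->3 3-p->1}
halt: no rule applies after step 3
NF edges: [(1, 0, 'p'), (1, 2, 'q'), (1, 3, 'q'), (3, 1, 'p')]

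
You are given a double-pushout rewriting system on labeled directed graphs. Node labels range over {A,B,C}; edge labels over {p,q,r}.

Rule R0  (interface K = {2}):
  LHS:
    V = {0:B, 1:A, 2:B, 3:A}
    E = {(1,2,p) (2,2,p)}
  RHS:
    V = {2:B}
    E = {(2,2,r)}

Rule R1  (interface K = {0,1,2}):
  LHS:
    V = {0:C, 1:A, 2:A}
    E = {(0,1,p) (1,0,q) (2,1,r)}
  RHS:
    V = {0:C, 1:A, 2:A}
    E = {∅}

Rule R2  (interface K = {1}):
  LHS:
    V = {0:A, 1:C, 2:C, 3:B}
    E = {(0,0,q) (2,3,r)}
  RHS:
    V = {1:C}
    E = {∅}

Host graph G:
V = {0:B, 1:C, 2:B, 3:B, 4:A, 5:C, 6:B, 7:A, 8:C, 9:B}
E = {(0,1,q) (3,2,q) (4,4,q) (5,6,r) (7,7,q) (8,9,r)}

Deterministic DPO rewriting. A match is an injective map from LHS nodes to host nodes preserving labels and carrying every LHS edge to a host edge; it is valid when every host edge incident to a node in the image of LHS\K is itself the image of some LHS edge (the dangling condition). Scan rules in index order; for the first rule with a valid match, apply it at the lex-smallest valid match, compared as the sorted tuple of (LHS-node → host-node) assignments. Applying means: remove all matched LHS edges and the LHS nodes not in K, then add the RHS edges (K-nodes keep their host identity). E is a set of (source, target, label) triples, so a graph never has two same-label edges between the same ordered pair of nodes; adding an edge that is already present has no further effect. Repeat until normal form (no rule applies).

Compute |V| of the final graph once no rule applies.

Answer: 4

Steps:
[0] host  ⇒  10 nodes, 6 edges  {0-q->1 3-q->2 4-q->4 5-r->6 7-q->7 8-r->9}
[1] R2 @ {0↦4, 1↦1, 2↦5, 3↦6}  ⇒  7 nodes, 4 edges  {0-q->1 3-q->2 7-q->7 8-r->9}
[2] R2 @ {0↦7, 1↦1, 2↦8, 3↦9}  ⇒  4 nodes, 2 edges  {0-q->1 3-q->2}
normal form: no rule applies after step 2
NF nodes: {0:B, 1:C, 2:B, 3:B}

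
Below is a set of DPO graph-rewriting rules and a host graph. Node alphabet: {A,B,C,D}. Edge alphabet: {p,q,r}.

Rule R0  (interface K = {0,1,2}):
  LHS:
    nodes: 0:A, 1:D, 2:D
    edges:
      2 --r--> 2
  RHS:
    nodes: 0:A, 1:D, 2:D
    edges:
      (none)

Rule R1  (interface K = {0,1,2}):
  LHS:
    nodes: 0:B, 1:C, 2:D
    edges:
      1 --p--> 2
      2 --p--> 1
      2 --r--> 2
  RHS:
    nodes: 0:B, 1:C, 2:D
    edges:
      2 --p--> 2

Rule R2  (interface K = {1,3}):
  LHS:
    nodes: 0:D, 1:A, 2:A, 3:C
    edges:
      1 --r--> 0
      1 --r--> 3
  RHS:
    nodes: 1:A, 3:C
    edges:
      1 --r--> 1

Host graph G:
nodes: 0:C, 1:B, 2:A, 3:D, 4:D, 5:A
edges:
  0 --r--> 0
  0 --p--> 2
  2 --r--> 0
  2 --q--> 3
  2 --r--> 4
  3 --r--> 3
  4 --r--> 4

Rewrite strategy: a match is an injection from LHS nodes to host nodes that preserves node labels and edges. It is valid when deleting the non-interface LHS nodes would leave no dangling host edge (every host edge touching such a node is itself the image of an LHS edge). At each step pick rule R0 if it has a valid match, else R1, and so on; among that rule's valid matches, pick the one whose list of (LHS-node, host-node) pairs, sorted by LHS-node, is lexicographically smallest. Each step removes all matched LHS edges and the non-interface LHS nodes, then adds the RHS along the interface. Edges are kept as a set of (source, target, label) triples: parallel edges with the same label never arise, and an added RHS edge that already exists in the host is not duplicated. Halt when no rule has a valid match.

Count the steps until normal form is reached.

Answer: 3

Steps:
start.  V:6 E:7  edges: 0-r->0 0-p->2 2-r->0 2-q->3 2-r->4 3-r->3 4-r->4
1. fire R0 via {0↦2, 1↦3, 2↦4}  →  V:6 E:6  edges: 0-r->0 0-p->2 2-r->0 2-q->3 2-r->4 3-r->3
2. fire R0 via {0↦2, 1↦4, 2↦3}  →  V:6 E:5  edges: 0-r->0 0-p->2 2-r->0 2-q->3 2-r->4
3. fire R2 via {0↦4, 1↦2, 2↦5, 3↦0}  →  V:4 E:4  edges: 0-r->0 0-p->2 2-r->2 2-q->3
normal form: no rule applies after step 3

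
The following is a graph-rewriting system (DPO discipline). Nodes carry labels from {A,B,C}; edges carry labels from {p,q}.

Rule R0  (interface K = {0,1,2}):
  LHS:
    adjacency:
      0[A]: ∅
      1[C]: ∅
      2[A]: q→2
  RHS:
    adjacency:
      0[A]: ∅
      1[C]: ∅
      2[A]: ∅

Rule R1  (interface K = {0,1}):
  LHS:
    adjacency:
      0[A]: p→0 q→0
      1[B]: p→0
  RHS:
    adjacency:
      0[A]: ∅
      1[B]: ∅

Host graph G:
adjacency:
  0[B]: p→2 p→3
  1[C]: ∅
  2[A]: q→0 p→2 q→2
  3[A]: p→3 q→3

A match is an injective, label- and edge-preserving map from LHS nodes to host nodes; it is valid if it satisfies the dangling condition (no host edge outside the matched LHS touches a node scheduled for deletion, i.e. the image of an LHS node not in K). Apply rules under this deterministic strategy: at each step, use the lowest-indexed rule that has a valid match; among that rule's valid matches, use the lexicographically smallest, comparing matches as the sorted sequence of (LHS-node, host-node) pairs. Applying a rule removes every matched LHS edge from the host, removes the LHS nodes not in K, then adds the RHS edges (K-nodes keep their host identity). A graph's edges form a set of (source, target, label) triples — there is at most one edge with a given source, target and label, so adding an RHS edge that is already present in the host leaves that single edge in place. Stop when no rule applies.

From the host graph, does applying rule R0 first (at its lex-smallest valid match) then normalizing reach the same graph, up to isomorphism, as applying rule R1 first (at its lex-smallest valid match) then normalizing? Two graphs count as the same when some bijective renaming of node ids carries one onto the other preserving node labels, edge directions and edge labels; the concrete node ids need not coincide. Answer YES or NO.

Answer: NO

Derivation:
branch R0-first: apply at {0↦2, 1↦1, 2↦3} → |E|=6, then 1 more step(s) → NF |V|=4 |E|=5 V={0:B, 1:C, 2:A, 3:A} E=0-p->2 0-p->3 2-q->0 2-p->2 3-p->3
branch R1-first: apply at {0↦2, 1↦0} → |E|=4, then 1 more step(s) → NF |V|=4 |E|=3 V={0:B, 1:C, 2:A, 3:A} E=0-p->3 2-q->0 3-p->3
graphs not isomorphic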